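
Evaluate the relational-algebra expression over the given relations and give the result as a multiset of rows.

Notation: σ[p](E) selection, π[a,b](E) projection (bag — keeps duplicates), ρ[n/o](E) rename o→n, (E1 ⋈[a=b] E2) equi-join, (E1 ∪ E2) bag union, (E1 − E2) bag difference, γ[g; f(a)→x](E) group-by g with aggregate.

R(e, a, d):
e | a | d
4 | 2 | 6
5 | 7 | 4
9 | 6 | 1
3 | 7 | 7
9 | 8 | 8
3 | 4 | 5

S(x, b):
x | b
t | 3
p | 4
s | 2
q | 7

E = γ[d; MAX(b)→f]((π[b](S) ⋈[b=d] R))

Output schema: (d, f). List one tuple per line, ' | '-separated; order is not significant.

Row counts bottom-up:
  S → 4
  π[b](S) → 4
  R → 6
  (π[b](S) ⋈[b=d] R) → 2
  γ[d; MAX(b)→f]((π[b](S) ⋈[b=d] R)) → 2

== RESULT ==
d | f
4 | 4
7 | 7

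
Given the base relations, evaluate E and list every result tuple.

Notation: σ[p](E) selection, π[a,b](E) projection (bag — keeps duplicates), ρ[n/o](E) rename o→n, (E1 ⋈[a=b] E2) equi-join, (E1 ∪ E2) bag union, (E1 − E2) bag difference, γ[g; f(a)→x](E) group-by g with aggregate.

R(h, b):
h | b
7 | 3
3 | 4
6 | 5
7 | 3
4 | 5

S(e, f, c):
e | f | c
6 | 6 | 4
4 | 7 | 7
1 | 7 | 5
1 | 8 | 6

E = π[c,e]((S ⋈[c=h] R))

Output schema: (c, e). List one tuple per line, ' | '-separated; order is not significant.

Row counts bottom-up:
  S → 4
  R → 5
  (S ⋈[c=h] R) → 4
  π[c,e]((S ⋈[c=h] R)) → 4

== RESULT ==
c | e
4 | 6
6 | 1
7 | 4
7 | 4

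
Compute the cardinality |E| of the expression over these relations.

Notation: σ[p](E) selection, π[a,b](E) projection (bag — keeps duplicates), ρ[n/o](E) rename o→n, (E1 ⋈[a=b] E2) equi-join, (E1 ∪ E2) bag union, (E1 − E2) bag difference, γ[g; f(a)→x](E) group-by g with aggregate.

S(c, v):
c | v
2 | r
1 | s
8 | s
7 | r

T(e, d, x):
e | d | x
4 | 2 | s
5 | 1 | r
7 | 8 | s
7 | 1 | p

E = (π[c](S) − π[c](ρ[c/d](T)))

Stepwise |·|:
  S → 4
  π[c](S) → 4
  T → 4
  ρ[c/d](T) → 4
  π[c](ρ[c/d](T)) → 4
  (π[c](S) − π[c](ρ[c/d](T))) → 1

|E| = 1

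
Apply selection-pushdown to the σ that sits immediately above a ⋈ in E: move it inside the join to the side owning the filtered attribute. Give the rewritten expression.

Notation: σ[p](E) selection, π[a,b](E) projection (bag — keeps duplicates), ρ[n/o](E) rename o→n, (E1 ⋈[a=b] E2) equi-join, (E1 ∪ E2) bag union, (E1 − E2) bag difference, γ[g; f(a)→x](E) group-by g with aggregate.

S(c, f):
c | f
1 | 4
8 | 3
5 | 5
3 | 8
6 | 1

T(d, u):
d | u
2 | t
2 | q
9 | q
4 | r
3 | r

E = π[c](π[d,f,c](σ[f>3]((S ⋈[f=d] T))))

σ filters on f, owned by the left side.
E' = π[c](π[d,f,c]((σ[f>3](S) ⋈[f=d] T)))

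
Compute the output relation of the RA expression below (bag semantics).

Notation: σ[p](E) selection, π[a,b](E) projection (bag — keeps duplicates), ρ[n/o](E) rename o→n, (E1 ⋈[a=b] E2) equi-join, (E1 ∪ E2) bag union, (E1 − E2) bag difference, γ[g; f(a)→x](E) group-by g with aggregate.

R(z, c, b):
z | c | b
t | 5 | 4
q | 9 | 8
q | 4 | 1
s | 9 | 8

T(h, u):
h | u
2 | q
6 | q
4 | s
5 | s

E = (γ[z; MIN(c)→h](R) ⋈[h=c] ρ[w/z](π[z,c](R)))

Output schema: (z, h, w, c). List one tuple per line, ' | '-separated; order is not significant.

Row counts bottom-up:
  R → 4
  γ[z; MIN(c)→h](R) → 3
  R → 4
  π[z,c](R) → 4
  ρ[w/z](π[z,c](R)) → 4
  (γ[z; MIN(c)→h](R) ⋈[h=c] ρ[w/z](π[z,c](R))) → 4

== RESULT ==
z | h | w | c
q | 4 | q | 4
s | 9 | q | 9
s | 9 | s | 9
t | 5 | t | 5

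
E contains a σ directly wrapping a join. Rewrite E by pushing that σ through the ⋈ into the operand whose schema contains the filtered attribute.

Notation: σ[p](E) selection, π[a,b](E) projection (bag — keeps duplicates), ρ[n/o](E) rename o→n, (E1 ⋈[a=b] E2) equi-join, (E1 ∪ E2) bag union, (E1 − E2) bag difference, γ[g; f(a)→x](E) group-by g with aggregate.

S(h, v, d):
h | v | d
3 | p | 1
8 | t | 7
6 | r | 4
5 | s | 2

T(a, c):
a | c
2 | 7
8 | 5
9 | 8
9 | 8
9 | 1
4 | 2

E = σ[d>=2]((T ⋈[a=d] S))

σ filters on d, owned by the right side.
E' = (T ⋈[a=d] σ[d>=2](S))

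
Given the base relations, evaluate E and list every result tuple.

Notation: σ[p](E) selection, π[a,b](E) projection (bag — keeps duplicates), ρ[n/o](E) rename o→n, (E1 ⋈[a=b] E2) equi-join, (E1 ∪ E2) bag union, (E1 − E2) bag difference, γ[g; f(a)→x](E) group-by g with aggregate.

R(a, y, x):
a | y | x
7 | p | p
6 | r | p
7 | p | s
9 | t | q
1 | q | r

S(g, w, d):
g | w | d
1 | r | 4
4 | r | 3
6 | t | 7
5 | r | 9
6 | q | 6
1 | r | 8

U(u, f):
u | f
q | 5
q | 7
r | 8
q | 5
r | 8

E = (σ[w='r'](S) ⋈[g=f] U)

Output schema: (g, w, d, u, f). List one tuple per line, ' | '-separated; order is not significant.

Per-node cardinality:
  S → 6
  σ[w='r'](S) → 4
  U → 5
  (σ[w='r'](S) ⋈[g=f] U) → 2

== RESULT ==
g | w | d | u | f
5 | r | 9 | q | 5
5 | r | 9 | q | 5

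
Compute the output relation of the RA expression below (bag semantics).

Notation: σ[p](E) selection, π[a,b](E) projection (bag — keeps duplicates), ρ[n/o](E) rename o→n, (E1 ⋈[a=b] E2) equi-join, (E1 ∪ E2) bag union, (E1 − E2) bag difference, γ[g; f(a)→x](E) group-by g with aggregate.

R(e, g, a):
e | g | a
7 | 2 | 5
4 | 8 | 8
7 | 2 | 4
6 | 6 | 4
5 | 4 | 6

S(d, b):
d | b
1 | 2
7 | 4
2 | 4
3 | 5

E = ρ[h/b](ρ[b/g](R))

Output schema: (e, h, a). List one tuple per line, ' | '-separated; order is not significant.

Stepwise |·|:
  R → 5
  ρ[b/g](R) → 5
  ρ[h/b](ρ[b/g](R)) → 5

== RESULT ==
e | h | a
4 | 8 | 8
5 | 4 | 6
6 | 6 | 4
7 | 2 | 4
7 | 2 | 5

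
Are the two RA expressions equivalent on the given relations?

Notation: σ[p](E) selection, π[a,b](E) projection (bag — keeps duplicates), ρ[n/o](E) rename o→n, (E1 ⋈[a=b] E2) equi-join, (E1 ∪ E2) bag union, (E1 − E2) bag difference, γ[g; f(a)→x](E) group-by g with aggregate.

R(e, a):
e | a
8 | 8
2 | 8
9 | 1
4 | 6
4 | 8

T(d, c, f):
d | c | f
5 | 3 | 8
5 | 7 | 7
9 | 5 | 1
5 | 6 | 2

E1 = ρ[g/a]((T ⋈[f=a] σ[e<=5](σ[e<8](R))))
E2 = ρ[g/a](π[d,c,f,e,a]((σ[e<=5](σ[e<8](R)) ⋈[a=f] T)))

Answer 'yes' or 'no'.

E1 stepwise |·|:
  T → 4
  R → 5
  σ[e<8](R) → 3
  σ[e<=5](σ[e<8](R)) → 3
  (T ⋈[f=a] σ[e<=5](σ[e<8](R))) → 2
  ρ[g/a]((T ⋈[f=a] σ[e<=5](σ[e<8](R)))) → 2
E2 stepwise |·|:
  R → 5
  σ[e<8](R) → 3
  σ[e<=5](σ[e<8](R)) → 3
  T → 4
  (σ[e<=5](σ[e<8](R)) ⋈[a=f] T) → 2
  π[d,c,f,e,a]((σ[e<=5](σ[e<8](R)) ⋈[a=f] T)) → 2
  ρ[g/a](π[d,c,f,e,a]((σ[e<=5](σ[e<8](R)) ⋈[a=f] T))) → 2

E1 and E2 produce the same multiset:
d | c | f | e | g
5 | 3 | 8 | 2 | 8
5 | 3 | 8 | 4 | 8

yes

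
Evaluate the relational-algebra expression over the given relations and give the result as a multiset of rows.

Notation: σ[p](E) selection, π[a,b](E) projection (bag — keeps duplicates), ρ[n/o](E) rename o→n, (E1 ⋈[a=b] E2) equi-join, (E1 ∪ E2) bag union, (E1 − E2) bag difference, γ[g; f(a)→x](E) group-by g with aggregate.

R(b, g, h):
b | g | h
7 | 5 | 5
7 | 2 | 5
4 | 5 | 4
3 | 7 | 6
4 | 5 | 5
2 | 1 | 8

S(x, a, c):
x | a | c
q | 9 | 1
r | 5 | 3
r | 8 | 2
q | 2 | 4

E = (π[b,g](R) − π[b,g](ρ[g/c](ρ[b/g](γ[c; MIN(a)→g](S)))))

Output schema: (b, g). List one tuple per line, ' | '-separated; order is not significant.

Per-node cardinality:
  R → 6
  π[b,g](R) → 6
  S → 4
  γ[c; MIN(a)→g](S) → 4
  ρ[b/g](γ[c; MIN(a)→g](S)) → 4
  ρ[g/c](ρ[b/g](γ[c; MIN(a)→g](S))) → 4
  π[b,g](ρ[g/c](ρ[b/g](γ[c; MIN(a)→g](S)))) → 4
  (π[b,g](R) − π[b,g](ρ[g/c](ρ[b/g](γ[c; MIN(a)→g](S))))) → 6

== RESULT ==
b | g
2 | 1
3 | 7
4 | 5
4 | 5
7 | 2
7 | 5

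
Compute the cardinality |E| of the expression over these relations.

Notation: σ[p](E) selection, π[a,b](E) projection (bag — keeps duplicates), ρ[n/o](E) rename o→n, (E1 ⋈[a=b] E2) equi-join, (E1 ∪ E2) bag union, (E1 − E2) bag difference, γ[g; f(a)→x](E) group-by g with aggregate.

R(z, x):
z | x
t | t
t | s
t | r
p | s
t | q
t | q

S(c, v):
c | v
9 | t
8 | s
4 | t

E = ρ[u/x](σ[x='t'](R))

Subexpression sizes:
  R → 6
  σ[x='t'](R) → 1
  ρ[u/x](σ[x='t'](R)) → 1

|E| = 1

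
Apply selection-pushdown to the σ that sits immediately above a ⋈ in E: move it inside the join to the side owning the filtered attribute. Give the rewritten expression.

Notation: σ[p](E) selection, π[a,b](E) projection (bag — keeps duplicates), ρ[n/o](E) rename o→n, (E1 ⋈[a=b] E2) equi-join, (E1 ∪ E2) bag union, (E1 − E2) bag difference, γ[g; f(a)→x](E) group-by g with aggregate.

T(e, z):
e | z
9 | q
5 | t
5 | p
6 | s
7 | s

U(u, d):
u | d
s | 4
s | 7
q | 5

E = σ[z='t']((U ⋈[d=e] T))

σ filters on z, owned by the right side.
E' = (U ⋈[d=e] σ[z='t'](T))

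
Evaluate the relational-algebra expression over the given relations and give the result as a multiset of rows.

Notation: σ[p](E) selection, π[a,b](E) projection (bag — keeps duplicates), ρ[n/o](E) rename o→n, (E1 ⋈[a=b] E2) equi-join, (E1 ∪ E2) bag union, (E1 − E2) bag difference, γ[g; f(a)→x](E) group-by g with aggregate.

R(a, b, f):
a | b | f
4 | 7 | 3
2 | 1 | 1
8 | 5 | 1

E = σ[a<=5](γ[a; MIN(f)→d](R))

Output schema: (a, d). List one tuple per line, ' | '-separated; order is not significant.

Stepwise |·|:
  R → 3
  γ[a; MIN(f)→d](R) → 3
  σ[a<=5](γ[a; MIN(f)→d](R)) → 2

== RESULT ==
a | d
2 | 1
4 | 3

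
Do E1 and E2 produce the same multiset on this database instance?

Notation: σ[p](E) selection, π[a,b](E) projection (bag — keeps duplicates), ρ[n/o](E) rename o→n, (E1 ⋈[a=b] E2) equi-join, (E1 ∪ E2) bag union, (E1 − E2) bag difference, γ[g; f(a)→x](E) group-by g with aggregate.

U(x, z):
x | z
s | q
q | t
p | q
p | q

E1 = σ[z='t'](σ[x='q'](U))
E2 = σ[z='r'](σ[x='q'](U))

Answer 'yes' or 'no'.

E1 subexpression sizes:
  U → 4
  σ[x='q'](U) → 1
  σ[z='t'](σ[x='q'](U)) → 1
E2 subexpression sizes:
  U → 4
  σ[x='q'](U) → 1
  σ[z='r'](σ[x='q'](U)) → 0

E1 result:
x | z
q | t
E2 result:
x | z
(0 rows)
Witness: ('q', 't') appears 1× in E1 but 0× in E2.

no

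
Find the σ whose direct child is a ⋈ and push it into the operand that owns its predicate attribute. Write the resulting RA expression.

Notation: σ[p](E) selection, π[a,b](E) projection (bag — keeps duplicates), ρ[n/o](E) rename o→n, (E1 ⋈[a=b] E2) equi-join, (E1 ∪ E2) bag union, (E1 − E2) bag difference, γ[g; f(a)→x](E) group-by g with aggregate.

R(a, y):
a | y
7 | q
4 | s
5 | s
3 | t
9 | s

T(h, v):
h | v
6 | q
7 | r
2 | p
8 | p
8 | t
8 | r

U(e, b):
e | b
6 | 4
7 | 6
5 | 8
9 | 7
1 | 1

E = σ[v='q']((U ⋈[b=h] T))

σ filters on v, owned by the right side.
E' = (U ⋈[b=h] σ[v='q'](T))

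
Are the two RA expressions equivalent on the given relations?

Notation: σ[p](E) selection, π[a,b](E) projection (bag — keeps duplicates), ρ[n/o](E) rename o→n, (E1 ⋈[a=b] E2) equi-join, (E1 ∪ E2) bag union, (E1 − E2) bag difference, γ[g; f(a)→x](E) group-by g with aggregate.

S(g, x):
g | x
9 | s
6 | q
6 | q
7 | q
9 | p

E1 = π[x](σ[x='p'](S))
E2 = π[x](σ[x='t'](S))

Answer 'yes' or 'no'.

E1 row counts bottom-up:
  S → 5
  σ[x='p'](S) → 1
  π[x](σ[x='p'](S)) → 1
E2 row counts bottom-up:
  S → 5
  σ[x='t'](S) → 0
  π[x](σ[x='t'](S)) → 0

E1 result:
x
p
E2 result:
x
(0 rows)
Witness: ('p',) appears 1× in E1 but 0× in E2.

no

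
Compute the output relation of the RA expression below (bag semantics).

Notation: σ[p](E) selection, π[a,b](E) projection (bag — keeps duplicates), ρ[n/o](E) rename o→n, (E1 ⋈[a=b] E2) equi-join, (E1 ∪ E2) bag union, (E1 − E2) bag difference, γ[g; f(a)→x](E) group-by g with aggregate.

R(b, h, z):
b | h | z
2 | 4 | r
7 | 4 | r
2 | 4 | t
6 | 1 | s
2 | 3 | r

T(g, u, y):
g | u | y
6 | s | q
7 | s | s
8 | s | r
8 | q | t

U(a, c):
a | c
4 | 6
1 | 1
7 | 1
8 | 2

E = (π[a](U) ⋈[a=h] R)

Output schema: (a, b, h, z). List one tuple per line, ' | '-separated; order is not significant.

Stepwise |·|:
  U → 4
  π[a](U) → 4
  R → 5
  (π[a](U) ⋈[a=h] R) → 4

== RESULT ==
a | b | h | z
1 | 6 | 1 | s
4 | 2 | 4 | r
4 | 2 | 4 | t
4 | 7 | 4 | r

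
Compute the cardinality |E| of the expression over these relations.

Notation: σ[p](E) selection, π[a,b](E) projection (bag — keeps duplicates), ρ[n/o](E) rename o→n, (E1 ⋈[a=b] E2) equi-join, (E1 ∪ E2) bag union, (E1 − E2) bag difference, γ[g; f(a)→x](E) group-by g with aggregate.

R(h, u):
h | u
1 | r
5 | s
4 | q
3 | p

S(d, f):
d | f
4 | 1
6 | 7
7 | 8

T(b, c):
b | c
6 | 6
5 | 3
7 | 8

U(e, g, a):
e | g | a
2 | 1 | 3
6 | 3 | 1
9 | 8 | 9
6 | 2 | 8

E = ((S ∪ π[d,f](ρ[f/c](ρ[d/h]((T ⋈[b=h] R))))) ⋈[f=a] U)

Per-node cardinality:
  S → 3
  T → 3
  R → 4
  (T ⋈[b=h] R) → 1
  ρ[d/h]((T ⋈[b=h] R)) → 1
  ρ[f/c](ρ[d/h]((T ⋈[b=h] R))) → 1
  π[d,f](ρ[f/c](ρ[d/h]((T ⋈[b=h] R)))) → 1
  (S ∪ π[d,f](ρ[f/c](ρ[d/h]((T ⋈[b=h] R))))) → 4
  U → 4
  ((S ∪ π[d,f](ρ[f/c](ρ[d/h]((T ⋈[b=h] R))))) ⋈[f=a] U) → 3

|E| = 3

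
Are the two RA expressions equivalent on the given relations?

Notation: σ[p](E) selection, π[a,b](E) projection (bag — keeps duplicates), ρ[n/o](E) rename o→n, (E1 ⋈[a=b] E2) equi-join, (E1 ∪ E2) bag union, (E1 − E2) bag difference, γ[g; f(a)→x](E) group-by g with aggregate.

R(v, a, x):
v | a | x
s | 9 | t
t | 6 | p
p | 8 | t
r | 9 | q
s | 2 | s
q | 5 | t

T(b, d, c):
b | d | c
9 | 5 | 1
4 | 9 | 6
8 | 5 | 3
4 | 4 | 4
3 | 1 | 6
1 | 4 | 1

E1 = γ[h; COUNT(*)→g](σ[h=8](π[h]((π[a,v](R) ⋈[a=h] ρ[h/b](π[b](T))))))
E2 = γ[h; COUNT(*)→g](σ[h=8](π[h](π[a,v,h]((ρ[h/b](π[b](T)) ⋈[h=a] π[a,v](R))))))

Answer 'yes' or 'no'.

E1 subexpression sizes:
  R → 6
  π[a,v](R) → 6
  T → 6
  π[b](T) → 6
  ρ[h/b](π[b](T)) → 6
  (π[a,v](R) ⋈[a=h] ρ[h/b](π[b](T))) → 3
  π[h]((π[a,v](R) ⋈[a=h] ρ[h/b](π[b](T)))) → 3
  σ[h=8](π[h]((π[a,v](R) ⋈[a=h] ρ[h/b](π[b](T))))) → 1
  γ[h; COUNT(*)→g](σ[h=8](π[h]((π[a,v](R) ⋈[a=h] ρ[h/b](π[b](T)))))) → 1
E2 subexpression sizes:
  T → 6
  π[b](T) → 6
  ρ[h/b](π[b](T)) → 6
  R → 6
  π[a,v](R) → 6
  (ρ[h/b](π[b](T)) ⋈[h=a] π[a,v](R)) → 3
  π[a,v,h]((ρ[h/b](π[b](T)) ⋈[h=a] π[a,v](R))) → 3
  π[h](π[a,v,h]((ρ[h/b](π[b](T)) ⋈[h=a] π[a,v](R)))) → 3
  σ[h=8](π[h](π[a,v,h]((ρ[h/b](π[b](T)) ⋈[h=a] π[a,v](R))))) → 1
  γ[h; COUNT(*)→g](σ[h=8](π[h](π[a,v,h]((ρ[h/b](π[b](T)) ⋈[h=a] π[a,v](R)))))) → 1

E1 and E2 produce the same multiset:
h | g
8 | 1

yes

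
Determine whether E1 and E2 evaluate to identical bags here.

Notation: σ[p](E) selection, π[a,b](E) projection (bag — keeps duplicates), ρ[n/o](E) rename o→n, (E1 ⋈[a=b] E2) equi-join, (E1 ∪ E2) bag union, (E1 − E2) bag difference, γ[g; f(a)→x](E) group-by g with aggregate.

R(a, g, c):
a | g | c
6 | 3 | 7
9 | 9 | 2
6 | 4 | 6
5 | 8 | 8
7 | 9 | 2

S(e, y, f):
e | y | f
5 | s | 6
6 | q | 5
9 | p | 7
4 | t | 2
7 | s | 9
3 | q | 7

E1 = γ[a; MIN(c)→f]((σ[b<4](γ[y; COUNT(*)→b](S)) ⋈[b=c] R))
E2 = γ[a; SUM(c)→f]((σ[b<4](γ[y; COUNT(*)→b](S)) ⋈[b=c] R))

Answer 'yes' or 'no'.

E1 row counts bottom-up:
  S → 6
  γ[y; COUNT(*)→b](S) → 4
  σ[b<4](γ[y; COUNT(*)→b](S)) → 4
  R → 5
  (σ[b<4](γ[y; COUNT(*)→b](S)) ⋈[b=c] R) → 4
  γ[a; MIN(c)→f]((σ[b<4](γ[y; COUNT(*)→b](S)) ⋈[b=c] R)) → 2
E2 row counts bottom-up:
  S → 6
  γ[y; COUNT(*)→b](S) → 4
  σ[b<4](γ[y; COUNT(*)→b](S)) → 4
  R → 5
  (σ[b<4](γ[y; COUNT(*)→b](S)) ⋈[b=c] R) → 4
  γ[a; SUM(c)→f]((σ[b<4](γ[y; COUNT(*)→b](S)) ⋈[b=c] R)) → 2

E1 result:
a | f
7 | 2
9 | 2
E2 result:
a | f
7 | 4
9 | 4
Witness: (7, 4) appears 0× in E1 but 1× in E2.

no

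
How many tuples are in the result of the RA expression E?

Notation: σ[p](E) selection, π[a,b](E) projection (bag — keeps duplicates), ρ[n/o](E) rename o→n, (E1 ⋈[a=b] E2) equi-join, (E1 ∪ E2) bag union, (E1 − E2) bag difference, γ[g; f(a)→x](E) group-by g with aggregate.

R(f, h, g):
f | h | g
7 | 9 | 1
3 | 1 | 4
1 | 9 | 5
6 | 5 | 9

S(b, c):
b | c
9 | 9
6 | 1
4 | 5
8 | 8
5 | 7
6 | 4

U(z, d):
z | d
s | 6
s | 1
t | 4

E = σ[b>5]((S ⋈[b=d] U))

Row counts bottom-up:
  S → 6
  U → 3
  (S ⋈[b=d] U) → 3
  σ[b>5]((S ⋈[b=d] U)) → 2

|E| = 2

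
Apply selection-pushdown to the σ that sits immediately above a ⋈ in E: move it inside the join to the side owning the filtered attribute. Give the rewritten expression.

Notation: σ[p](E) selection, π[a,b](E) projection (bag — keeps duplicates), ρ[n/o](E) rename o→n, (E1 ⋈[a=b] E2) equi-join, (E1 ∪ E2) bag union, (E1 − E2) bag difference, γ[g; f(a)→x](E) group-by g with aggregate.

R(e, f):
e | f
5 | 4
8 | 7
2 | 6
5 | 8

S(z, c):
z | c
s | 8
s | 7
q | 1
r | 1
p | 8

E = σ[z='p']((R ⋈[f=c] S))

σ filters on z, owned by the right side.
E' = (R ⋈[f=c] σ[z='p'](S))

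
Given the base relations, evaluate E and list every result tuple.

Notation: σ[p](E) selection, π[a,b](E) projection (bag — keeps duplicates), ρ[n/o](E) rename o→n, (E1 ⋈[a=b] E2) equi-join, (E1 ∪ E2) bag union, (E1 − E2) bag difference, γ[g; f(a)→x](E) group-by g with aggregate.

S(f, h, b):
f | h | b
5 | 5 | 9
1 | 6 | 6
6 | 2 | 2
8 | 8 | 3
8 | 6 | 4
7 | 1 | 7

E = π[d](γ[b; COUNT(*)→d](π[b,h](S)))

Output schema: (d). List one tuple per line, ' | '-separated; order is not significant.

Per-node cardinality:
  S → 6
  π[b,h](S) → 6
  γ[b; COUNT(*)→d](π[b,h](S)) → 6
  π[d](γ[b; COUNT(*)→d](π[b,h](S))) → 6

== RESULT ==
d
1
1
1
1
1
1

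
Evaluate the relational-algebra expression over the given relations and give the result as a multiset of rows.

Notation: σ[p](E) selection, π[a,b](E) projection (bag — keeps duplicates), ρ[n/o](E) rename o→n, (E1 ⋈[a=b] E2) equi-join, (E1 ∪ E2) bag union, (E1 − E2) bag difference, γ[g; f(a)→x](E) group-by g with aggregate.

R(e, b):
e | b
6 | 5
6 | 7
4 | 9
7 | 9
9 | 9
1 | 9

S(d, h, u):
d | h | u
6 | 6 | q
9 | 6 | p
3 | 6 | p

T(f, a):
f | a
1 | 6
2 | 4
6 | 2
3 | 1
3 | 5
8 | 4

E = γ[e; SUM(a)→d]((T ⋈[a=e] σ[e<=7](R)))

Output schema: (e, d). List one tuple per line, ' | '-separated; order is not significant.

Subexpression sizes:
  T → 6
  R → 6
  σ[e<=7](R) → 5
  (T ⋈[a=e] σ[e<=7](R)) → 5
  γ[e; SUM(a)→d]((T ⋈[a=e] σ[e<=7](R))) → 3

== RESULT ==
e | d
1 | 1
4 | 8
6 | 12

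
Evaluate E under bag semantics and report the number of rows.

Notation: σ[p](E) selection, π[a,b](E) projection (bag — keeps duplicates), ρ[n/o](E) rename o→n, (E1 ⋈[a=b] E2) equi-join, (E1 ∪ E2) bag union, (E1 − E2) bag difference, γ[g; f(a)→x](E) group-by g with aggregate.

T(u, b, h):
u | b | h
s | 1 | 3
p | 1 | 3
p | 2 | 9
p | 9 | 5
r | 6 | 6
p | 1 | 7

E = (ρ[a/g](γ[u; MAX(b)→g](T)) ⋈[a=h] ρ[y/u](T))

Per-node cardinality:
  T → 6
  γ[u; MAX(b)→g](T) → 3
  ρ[a/g](γ[u; MAX(b)→g](T)) → 3
  T → 6
  ρ[y/u](T) → 6
  (ρ[a/g](γ[u; MAX(b)→g](T)) ⋈[a=h] ρ[y/u](T)) → 2

|E| = 2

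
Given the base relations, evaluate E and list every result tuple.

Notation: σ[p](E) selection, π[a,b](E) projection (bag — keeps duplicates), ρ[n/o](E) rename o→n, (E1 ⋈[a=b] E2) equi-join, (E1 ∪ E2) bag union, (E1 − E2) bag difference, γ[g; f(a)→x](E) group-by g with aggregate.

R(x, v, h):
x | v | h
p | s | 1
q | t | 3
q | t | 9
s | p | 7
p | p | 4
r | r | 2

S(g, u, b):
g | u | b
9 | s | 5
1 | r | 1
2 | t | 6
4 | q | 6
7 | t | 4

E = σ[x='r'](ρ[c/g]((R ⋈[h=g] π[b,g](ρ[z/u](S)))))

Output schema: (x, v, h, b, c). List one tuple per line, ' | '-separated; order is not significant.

Stepwise |·|:
  R → 6
  S → 5
  ρ[z/u](S) → 5
  π[b,g](ρ[z/u](S)) → 5
  (R ⋈[h=g] π[b,g](ρ[z/u](S))) → 5
  ρ[c/g]((R ⋈[h=g] π[b,g](ρ[z/u](S)))) → 5
  σ[x='r'](ρ[c/g]((R ⋈[h=g] π[b,g](ρ[z/u](S))))) → 1

== RESULT ==
x | v | h | b | c
r | r | 2 | 6 | 2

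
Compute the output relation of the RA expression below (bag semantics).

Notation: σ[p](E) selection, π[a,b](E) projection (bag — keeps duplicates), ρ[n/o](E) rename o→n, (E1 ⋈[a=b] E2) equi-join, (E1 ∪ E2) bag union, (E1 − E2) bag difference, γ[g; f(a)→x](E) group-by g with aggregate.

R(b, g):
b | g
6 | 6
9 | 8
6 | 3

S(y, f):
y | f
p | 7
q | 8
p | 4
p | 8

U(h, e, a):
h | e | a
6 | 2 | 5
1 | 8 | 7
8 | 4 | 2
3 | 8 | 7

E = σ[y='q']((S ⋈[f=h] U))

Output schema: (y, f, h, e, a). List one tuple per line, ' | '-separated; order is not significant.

Stepwise |·|:
  S → 4
  U → 4
  (S ⋈[f=h] U) → 2
  σ[y='q']((S ⋈[f=h] U)) → 1

== RESULT ==
y | f | h | e | a
q | 8 | 8 | 4 | 2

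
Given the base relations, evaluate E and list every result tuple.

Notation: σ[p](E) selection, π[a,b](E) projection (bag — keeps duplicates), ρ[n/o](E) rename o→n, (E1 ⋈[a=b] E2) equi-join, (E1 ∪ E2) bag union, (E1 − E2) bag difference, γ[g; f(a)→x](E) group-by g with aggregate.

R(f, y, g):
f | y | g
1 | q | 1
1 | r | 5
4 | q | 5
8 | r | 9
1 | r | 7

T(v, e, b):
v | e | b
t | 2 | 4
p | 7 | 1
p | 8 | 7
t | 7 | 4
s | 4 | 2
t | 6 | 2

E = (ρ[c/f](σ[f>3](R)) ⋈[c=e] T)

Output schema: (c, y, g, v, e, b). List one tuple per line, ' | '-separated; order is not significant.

Stepwise |·|:
  R → 5
  σ[f>3](R) → 2
  ρ[c/f](σ[f>3](R)) → 2
  T → 6
  (ρ[c/f](σ[f>3](R)) ⋈[c=e] T) → 2

== RESULT ==
c | y | g | v | e | b
4 | q | 5 | s | 4 | 2
8 | r | 9 | p | 8 | 7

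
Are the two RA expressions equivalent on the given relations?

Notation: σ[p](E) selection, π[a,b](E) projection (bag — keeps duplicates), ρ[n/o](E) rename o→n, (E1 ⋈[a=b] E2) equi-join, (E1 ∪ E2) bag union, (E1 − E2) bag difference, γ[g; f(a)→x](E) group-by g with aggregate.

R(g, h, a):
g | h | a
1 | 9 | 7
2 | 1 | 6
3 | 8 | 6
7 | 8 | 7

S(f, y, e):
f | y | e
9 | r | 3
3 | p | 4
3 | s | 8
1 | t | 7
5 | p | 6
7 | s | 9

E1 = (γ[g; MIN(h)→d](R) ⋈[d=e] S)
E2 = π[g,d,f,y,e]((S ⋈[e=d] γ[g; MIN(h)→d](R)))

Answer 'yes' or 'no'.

E1 subexpression sizes:
  R → 4
  γ[g; MIN(h)→d](R) → 4
  S → 6
  (γ[g; MIN(h)→d](R) ⋈[d=e] S) → 3
E2 subexpression sizes:
  S → 6
  R → 4
  γ[g; MIN(h)→d](R) → 4
  (S ⋈[e=d] γ[g; MIN(h)→d](R)) → 3
  π[g,d,f,y,e]((S ⋈[e=d] γ[g; MIN(h)→d](R))) → 3

E1 and E2 produce the same multiset:
g | d | f | y | e
1 | 9 | 7 | s | 9
3 | 8 | 3 | s | 8
7 | 8 | 3 | s | 8

yes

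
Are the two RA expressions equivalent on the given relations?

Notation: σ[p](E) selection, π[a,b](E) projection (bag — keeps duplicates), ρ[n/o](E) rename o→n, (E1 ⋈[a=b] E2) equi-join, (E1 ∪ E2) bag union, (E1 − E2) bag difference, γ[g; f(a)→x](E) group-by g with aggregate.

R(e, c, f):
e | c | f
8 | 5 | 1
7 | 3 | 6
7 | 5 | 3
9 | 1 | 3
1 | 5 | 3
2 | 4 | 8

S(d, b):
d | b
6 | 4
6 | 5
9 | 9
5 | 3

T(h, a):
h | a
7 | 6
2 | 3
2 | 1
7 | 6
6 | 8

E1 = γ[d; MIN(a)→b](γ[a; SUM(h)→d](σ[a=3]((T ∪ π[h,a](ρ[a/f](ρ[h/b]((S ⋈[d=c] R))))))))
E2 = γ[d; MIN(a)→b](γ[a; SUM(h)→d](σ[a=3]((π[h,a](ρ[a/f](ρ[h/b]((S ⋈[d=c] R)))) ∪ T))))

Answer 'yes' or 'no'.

E1 per-node cardinality:
  T → 5
  S → 4
  R → 6
  (S ⋈[d=c] R) → 3
  ρ[h/b]((S ⋈[d=c] R)) → 3
  ρ[a/f](ρ[h/b]((S ⋈[d=c] R))) → 3
  π[h,a](ρ[a/f](ρ[h/b]((S ⋈[d=c] R)))) → 3
  (T ∪ π[h,a](ρ[a/f](ρ[h/b]((S ⋈[d=c] R))))) → 8
  σ[a=3]((T ∪ π[h,a](ρ[a/f](ρ[h/b]((S ⋈[d=c] R)))))) → 3
  γ[a; SUM(h)→d](σ[a=3]((T ∪ π[h,a](ρ[a/f](ρ[h/b]((S ⋈[d=c] R))))))) → 1
  γ[d; MIN(a)→b](γ[a; SUM(h)→d](σ[a=3]((T ∪ π[h,a](ρ[a/f](ρ[h/b]((S ⋈[d=c] R)))))))) → 1
E2 per-node cardinality:
  S → 4
  R → 6
  (S ⋈[d=c] R) → 3
  ρ[h/b]((S ⋈[d=c] R)) → 3
  ρ[a/f](ρ[h/b]((S ⋈[d=c] R))) → 3
  π[h,a](ρ[a/f](ρ[h/b]((S ⋈[d=c] R)))) → 3
  T → 5
  (π[h,a](ρ[a/f](ρ[h/b]((S ⋈[d=c] R)))) ∪ T) → 8
  σ[a=3]((π[h,a](ρ[a/f](ρ[h/b]((S ⋈[d=c] R)))) ∪ T)) → 3
  γ[a; SUM(h)→d](σ[a=3]((π[h,a](ρ[a/f](ρ[h/b]((S ⋈[d=c] R)))) ∪ T))) → 1
  γ[d; MIN(a)→b](γ[a; SUM(h)→d](σ[a=3]((π[h,a](ρ[a/f](ρ[h/b]((S ⋈[d=c] R)))) ∪ T)))) → 1

E1 and E2 produce the same multiset:
d | b
8 | 3

yes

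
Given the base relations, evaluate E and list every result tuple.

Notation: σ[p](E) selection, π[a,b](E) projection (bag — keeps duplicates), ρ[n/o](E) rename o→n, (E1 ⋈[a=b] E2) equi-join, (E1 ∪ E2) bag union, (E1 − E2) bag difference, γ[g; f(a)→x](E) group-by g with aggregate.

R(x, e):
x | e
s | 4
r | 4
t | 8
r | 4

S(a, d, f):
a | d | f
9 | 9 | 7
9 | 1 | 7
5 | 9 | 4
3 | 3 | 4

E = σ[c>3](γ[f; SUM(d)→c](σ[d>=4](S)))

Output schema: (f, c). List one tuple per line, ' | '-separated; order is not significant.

Row counts bottom-up:
  S → 4
  σ[d>=4](S) → 2
  γ[f; SUM(d)→c](σ[d>=4](S)) → 2
  σ[c>3](γ[f; SUM(d)→c](σ[d>=4](S))) → 2

== RESULT ==
f | c
4 | 9
7 | 9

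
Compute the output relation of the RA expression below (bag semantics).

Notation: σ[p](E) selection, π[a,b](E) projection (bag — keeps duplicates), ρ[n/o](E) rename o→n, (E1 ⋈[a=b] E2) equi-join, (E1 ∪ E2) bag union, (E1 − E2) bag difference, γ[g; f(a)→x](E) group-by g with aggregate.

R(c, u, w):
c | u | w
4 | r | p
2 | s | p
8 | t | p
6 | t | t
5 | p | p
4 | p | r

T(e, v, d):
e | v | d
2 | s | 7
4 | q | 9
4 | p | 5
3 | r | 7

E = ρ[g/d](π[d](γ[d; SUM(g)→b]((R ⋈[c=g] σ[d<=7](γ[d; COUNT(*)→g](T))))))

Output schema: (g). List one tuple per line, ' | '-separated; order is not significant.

Row counts bottom-up:
  R → 6
  T → 4
  γ[d; COUNT(*)→g](T) → 3
  σ[d<=7](γ[d; COUNT(*)→g](T)) → 2
  (R ⋈[c=g] σ[d<=7](γ[d; COUNT(*)→g](T))) → 1
  γ[d; SUM(g)→b]((R ⋈[c=g] σ[d<=7](γ[d; COUNT(*)→g](T)))) → 1
  π[d](γ[d; SUM(g)→b]((R ⋈[c=g] σ[d<=7](γ[d; COUNT(*)→g](T))))) → 1
  ρ[g/d](π[d](γ[d; SUM(g)→b]((R ⋈[c=g] σ[d<=7](γ[d; COUNT(*)→g](T)))))) → 1

== RESULT ==
g
7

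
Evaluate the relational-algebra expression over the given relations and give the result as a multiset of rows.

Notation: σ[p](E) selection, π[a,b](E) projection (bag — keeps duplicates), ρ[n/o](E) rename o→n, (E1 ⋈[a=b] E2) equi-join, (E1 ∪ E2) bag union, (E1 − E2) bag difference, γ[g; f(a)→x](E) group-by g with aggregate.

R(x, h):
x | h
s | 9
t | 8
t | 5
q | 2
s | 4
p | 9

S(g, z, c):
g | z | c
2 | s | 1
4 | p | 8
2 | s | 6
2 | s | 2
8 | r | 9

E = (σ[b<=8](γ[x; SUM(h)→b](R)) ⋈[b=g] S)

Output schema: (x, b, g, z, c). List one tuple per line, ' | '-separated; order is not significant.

Stepwise |·|:
  R → 6
  γ[x; SUM(h)→b](R) → 4
  σ[b<=8](γ[x; SUM(h)→b](R)) → 1
  S → 5
  (σ[b<=8](γ[x; SUM(h)→b](R)) ⋈[b=g] S) → 3

== RESULT ==
x | b | g | z | c
q | 2 | 2 | s | 1
q | 2 | 2 | s | 2
q | 2 | 2 | s | 6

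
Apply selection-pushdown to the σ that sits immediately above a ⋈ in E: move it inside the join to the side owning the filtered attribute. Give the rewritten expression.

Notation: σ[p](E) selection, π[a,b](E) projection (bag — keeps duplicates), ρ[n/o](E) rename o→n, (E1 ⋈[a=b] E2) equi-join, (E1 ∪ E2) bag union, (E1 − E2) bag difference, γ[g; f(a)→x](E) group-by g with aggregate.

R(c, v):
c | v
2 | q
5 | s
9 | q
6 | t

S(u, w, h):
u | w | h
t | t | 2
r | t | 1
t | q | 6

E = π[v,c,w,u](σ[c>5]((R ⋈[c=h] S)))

σ filters on c, owned by the left side.
E' = π[v,c,w,u]((σ[c>5](R) ⋈[c=h] S))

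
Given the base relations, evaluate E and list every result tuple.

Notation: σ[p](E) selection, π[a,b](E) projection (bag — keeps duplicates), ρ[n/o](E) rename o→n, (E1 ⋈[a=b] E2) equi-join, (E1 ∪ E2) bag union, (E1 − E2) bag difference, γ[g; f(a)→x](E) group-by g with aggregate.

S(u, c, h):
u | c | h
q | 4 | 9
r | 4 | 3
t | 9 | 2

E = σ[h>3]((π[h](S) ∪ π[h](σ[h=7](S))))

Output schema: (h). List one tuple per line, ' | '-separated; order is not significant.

Row counts bottom-up:
  S → 3
  π[h](S) → 3
  S → 3
  σ[h=7](S) → 0
  π[h](σ[h=7](S)) → 0
  (π[h](S) ∪ π[h](σ[h=7](S))) → 3
  σ[h>3]((π[h](S) ∪ π[h](σ[h=7](S)))) → 1

== RESULT ==
h
9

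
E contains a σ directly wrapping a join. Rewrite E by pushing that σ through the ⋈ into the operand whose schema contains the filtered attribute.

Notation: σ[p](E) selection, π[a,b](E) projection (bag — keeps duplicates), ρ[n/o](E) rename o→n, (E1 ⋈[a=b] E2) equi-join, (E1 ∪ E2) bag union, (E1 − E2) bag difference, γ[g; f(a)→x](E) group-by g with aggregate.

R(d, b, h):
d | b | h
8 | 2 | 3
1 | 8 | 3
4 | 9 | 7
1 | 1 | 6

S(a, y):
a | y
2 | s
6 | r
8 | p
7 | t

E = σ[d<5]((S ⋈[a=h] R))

σ filters on d, owned by the right side.
E' = (S ⋈[a=h] σ[d<5](R))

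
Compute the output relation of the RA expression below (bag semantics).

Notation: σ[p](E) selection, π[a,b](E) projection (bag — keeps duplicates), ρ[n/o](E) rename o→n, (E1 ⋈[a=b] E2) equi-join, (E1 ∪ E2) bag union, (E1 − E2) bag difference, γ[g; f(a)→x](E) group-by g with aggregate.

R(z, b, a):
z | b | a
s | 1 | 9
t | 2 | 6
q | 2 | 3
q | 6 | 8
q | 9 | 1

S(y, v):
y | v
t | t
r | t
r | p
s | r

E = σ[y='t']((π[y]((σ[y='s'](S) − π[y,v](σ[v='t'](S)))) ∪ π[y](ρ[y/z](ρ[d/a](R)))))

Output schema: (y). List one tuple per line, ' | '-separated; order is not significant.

Per-node cardinality:
  S → 4
  σ[y='s'](S) → 1
  S → 4
  σ[v='t'](S) → 2
  π[y,v](σ[v='t'](S)) → 2
  (σ[y='s'](S) − π[y,v](σ[v='t'](S))) → 1
  π[y]((σ[y='s'](S) − π[y,v](σ[v='t'](S)))) → 1
  R → 5
  ρ[d/a](R) → 5
  ρ[y/z](ρ[d/a](R)) → 5
  π[y](ρ[y/z](ρ[d/a](R))) → 5
  (π[y]((σ[y='s'](S) − π[y,v](σ[v='t'](S)))) ∪ π[y](ρ[y/z](ρ[d/a](R)))) → 6
  σ[y='t']((π[y]((σ[y='s'](S) − π[y,v](σ[v='t'](S)))) ∪ π[y](ρ[y/z](ρ[d/a](R))))) → 1

== RESULT ==
y
t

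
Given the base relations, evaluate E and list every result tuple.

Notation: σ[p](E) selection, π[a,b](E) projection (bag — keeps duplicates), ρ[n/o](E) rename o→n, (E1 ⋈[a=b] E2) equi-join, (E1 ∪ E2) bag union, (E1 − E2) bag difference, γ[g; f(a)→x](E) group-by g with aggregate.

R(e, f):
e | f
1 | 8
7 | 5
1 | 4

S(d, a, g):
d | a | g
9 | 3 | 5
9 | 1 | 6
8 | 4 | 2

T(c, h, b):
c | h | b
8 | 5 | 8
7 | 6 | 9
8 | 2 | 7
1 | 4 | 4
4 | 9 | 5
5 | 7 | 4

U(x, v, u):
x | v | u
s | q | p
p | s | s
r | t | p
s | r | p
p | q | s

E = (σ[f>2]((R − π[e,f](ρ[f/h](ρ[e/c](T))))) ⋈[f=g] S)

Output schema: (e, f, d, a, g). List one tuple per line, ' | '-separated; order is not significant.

Per-node cardinality:
  R → 3
  T → 6
  ρ[e/c](T) → 6
  ρ[f/h](ρ[e/c](T)) → 6
  π[e,f](ρ[f/h](ρ[e/c](T))) → 6
  (R − π[e,f](ρ[f/h](ρ[e/c](T)))) → 2
  σ[f>2]((R − π[e,f](ρ[f/h](ρ[e/c](T))))) → 2
  S → 3
  (σ[f>2]((R − π[e,f](ρ[f/h](ρ[e/c](T))))) ⋈[f=g] S) → 1

== RESULT ==
e | f | d | a | g
7 | 5 | 9 | 3 | 5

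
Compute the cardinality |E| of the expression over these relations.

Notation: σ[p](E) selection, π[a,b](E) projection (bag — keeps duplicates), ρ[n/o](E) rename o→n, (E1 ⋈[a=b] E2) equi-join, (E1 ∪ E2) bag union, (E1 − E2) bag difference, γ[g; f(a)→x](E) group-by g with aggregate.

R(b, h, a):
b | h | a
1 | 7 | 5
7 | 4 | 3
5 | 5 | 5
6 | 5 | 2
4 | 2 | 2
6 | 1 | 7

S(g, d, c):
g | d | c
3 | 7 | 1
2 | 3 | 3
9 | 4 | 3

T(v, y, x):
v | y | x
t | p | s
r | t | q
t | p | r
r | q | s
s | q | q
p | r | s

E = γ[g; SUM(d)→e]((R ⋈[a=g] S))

Row counts bottom-up:
  R → 6
  S → 3
  (R ⋈[a=g] S) → 3
  γ[g; SUM(d)→e]((R ⋈[a=g] S)) → 2

|E| = 2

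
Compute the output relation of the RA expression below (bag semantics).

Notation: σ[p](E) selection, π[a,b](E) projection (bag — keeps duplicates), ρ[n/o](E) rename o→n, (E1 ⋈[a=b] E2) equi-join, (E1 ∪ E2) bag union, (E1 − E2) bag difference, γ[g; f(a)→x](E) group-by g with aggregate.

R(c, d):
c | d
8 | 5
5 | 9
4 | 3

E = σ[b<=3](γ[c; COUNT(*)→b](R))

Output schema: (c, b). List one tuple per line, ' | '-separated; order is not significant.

Per-node cardinality:
  R → 3
  γ[c; COUNT(*)→b](R) → 3
  σ[b<=3](γ[c; COUNT(*)→b](R)) → 3

== RESULT ==
c | b
4 | 1
5 | 1
8 | 1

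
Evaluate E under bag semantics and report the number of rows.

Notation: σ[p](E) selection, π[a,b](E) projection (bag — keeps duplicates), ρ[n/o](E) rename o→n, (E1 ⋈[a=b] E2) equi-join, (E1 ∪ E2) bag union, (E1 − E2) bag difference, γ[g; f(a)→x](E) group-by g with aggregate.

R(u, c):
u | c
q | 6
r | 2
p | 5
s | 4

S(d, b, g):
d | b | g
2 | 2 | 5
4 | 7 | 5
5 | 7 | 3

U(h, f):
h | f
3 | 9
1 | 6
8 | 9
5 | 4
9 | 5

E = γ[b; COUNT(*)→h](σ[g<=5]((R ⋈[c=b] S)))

Row counts bottom-up:
  R → 4
  S → 3
  (R ⋈[c=b] S) → 1
  σ[g<=5]((R ⋈[c=b] S)) → 1
  γ[b; COUNT(*)→h](σ[g<=5]((R ⋈[c=b] S))) → 1

|E| = 1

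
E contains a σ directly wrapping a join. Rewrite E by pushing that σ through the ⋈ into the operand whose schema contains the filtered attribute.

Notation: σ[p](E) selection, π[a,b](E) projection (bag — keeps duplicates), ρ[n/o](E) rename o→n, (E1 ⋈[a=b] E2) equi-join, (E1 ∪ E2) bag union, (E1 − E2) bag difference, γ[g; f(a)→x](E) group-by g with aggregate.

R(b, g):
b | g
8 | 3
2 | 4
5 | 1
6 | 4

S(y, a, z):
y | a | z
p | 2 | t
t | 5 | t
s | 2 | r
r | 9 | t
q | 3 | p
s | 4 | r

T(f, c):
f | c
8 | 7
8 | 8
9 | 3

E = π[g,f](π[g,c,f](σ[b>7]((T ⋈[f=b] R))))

σ filters on b, owned by the right side.
E' = π[g,f](π[g,c,f]((T ⋈[f=b] σ[b>7](R))))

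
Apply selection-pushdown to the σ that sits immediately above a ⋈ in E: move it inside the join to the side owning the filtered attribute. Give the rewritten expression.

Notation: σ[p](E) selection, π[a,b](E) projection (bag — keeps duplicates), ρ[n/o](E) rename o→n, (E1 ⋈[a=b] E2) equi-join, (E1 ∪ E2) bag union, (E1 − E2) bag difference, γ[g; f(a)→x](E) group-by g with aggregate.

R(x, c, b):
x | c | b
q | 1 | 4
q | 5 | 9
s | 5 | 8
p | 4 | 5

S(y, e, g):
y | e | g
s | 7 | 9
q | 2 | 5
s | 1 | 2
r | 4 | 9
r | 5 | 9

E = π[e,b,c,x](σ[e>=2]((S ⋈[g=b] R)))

σ filters on e, owned by the left side.
E' = π[e,b,c,x]((σ[e>=2](S) ⋈[g=b] R))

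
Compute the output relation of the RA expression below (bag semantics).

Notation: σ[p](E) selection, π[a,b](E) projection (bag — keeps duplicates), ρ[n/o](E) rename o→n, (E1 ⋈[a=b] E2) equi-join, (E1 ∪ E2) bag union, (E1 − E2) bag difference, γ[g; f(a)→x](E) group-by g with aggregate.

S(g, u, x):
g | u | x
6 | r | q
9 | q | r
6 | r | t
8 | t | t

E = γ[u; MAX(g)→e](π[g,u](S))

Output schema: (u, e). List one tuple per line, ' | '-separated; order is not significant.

Row counts bottom-up:
  S → 4
  π[g,u](S) → 4
  γ[u; MAX(g)→e](π[g,u](S)) → 3

== RESULT ==
u | e
q | 9
r | 6
t | 8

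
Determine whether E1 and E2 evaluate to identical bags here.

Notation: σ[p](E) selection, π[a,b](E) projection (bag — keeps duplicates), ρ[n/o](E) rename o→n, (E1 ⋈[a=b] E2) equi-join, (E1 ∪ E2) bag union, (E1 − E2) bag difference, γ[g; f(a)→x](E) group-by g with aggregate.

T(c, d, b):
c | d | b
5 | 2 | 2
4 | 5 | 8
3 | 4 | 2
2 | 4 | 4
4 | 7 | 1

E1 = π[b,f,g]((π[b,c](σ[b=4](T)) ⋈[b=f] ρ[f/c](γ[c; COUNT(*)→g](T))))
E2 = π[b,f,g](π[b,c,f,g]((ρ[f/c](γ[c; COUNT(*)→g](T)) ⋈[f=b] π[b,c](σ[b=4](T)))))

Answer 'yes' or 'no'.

E1 stepwise |·|:
  T → 5
  σ[b=4](T) → 1
  π[b,c](σ[b=4](T)) → 1
  T → 5
  γ[c; COUNT(*)→g](T) → 4
  ρ[f/c](γ[c; COUNT(*)→g](T)) → 4
  (π[b,c](σ[b=4](T)) ⋈[b=f] ρ[f/c](γ[c; COUNT(*)→g](T))) → 1
  π[b,f,g]((π[b,c](σ[b=4](T)) ⋈[b=f] ρ[f/c](γ[c; COUNT(*)→g](T)))) → 1
E2 stepwise |·|:
  T → 5
  γ[c; COUNT(*)→g](T) → 4
  ρ[f/c](γ[c; COUNT(*)→g](T)) → 4
  T → 5
  σ[b=4](T) → 1
  π[b,c](σ[b=4](T)) → 1
  (ρ[f/c](γ[c; COUNT(*)→g](T)) ⋈[f=b] π[b,c](σ[b=4](T))) → 1
  π[b,c,f,g]((ρ[f/c](γ[c; COUNT(*)→g](T)) ⋈[f=b] π[b,c](σ[b=4](T)))) → 1
  π[b,f,g](π[b,c,f,g]((ρ[f/c](γ[c; COUNT(*)→g](T)) ⋈[f=b] π[b,c](σ[b=4](T))))) → 1

E1 and E2 produce the same multiset:
b | f | g
4 | 4 | 2

yes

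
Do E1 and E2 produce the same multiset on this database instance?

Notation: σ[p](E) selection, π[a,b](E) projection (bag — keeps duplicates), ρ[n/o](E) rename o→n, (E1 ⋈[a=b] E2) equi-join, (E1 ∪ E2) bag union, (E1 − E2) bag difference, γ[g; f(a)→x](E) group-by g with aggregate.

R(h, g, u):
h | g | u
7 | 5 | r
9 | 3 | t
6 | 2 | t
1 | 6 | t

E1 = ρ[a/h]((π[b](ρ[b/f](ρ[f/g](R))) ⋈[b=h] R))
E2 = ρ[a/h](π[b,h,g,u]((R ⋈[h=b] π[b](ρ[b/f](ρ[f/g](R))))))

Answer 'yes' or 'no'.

E1 stepwise |·|:
  R → 4
  ρ[f/g](R) → 4
  ρ[b/f](ρ[f/g](R)) → 4
  π[b](ρ[b/f](ρ[f/g](R))) → 4
  R → 4
  (π[b](ρ[b/f](ρ[f/g](R))) ⋈[b=h] R) → 1
  ρ[a/h]((π[b](ρ[b/f](ρ[f/g](R))) ⋈[b=h] R)) → 1
E2 stepwise |·|:
  R → 4
  R → 4
  ρ[f/g](R) → 4
  ρ[b/f](ρ[f/g](R)) → 4
  π[b](ρ[b/f](ρ[f/g](R))) → 4
  (R ⋈[h=b] π[b](ρ[b/f](ρ[f/g](R)))) → 1
  π[b,h,g,u]((R ⋈[h=b] π[b](ρ[b/f](ρ[f/g](R))))) → 1
  ρ[a/h](π[b,h,g,u]((R ⋈[h=b] π[b](ρ[b/f](ρ[f/g](R)))))) → 1

E1 and E2 produce the same multiset:
b | a | g | u
6 | 6 | 2 | t

yes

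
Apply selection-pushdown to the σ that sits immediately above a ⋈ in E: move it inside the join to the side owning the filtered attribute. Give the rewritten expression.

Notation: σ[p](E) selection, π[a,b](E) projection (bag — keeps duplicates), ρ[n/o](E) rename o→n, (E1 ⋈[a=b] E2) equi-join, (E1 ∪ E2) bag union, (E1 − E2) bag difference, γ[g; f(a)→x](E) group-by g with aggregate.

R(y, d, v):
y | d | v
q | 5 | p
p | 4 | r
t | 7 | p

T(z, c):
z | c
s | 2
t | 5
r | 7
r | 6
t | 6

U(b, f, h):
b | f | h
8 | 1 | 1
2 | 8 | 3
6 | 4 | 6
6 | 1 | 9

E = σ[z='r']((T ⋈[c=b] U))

σ filters on z, owned by the left side.
E' = (σ[z='r'](T) ⋈[c=b] U)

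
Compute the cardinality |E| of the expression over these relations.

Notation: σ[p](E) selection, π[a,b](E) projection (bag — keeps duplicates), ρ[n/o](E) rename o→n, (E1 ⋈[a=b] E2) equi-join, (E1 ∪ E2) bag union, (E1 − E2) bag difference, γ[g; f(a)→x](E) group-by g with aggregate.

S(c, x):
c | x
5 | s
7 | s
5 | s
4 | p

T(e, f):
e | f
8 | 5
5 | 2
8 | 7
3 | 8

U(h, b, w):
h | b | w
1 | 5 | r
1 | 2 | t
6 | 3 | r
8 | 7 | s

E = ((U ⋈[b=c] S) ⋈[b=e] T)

Subexpression sizes:
  U → 4
  S → 4
  (U ⋈[b=c] S) → 3
  T → 4
  ((U ⋈[b=c] S) ⋈[b=e] T) → 2

|E| = 2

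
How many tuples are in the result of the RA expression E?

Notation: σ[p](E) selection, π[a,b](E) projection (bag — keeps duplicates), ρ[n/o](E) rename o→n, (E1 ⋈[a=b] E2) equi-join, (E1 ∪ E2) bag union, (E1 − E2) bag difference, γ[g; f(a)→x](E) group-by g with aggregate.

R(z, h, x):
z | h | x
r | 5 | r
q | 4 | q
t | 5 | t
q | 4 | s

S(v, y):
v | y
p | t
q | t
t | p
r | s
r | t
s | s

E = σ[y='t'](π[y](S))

Per-node cardinality:
  S → 6
  π[y](S) → 6
  σ[y='t'](π[y](S)) → 3

|E| = 3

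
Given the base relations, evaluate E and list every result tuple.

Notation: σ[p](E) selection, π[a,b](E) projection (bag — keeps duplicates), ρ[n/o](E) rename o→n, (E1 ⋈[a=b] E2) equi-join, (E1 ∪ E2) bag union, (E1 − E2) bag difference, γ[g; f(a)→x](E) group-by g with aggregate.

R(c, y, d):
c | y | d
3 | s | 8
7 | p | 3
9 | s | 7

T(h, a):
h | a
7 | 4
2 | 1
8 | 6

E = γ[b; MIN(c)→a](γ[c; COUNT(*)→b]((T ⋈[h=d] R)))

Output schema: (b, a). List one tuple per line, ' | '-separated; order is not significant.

Subexpression sizes:
  T → 3
  R → 3
  (T ⋈[h=d] R) → 2
  γ[c; COUNT(*)→b]((T ⋈[h=d] R)) → 2
  γ[b; MIN(c)→a](γ[c; COUNT(*)→b]((T ⋈[h=d] R))) → 1

== RESULT ==
b | a
1 | 3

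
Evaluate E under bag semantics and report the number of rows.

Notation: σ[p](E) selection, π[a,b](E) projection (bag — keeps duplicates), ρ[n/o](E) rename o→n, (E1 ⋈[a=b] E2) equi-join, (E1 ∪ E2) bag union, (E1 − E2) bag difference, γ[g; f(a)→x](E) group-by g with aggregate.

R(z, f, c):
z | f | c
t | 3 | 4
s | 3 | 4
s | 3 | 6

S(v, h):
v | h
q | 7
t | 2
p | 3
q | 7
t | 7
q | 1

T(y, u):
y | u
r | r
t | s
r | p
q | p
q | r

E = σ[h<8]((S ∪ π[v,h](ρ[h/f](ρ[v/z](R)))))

Subexpression sizes:
  S → 6
  R → 3
  ρ[v/z](R) → 3
  ρ[h/f](ρ[v/z](R)) → 3
  π[v,h](ρ[h/f](ρ[v/z](R))) → 3
  (S ∪ π[v,h](ρ[h/f](ρ[v/z](R)))) → 9
  σ[h<8]((S ∪ π[v,h](ρ[h/f](ρ[v/z](R))))) → 9

|E| = 9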